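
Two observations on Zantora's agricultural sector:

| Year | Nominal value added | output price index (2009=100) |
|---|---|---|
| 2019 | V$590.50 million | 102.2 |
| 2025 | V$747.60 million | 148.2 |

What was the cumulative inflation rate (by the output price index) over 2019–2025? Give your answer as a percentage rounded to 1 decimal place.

Price-level change = 148.2 / 102.2 − 1 = 0.4501.

45.0%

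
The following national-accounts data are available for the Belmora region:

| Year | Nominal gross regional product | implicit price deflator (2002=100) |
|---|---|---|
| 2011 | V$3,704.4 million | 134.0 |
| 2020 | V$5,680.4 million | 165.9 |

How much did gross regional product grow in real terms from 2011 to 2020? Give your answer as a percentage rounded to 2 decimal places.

23.86%

Deflate each year: 2011 → 3704.4/1.340 = 2764.48; 2020 → 5680.4/1.659 = 3423.99.
So real gross regional product changed by 3423.99/2764.48 − 1 = 0.2386, i.e. 23.86%.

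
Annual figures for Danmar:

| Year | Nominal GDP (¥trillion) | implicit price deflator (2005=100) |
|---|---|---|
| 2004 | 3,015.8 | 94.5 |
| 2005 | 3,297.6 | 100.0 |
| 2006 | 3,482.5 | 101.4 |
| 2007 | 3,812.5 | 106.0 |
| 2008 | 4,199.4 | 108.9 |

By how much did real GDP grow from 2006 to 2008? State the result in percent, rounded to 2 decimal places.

Real GDP 2006 = 3482.5/1.014 = 3434.42.
Real GDP 2008 = 4199.4/1.089 = 3856.20.
Change = 3856.20/3434.42 − 1 = 0.1228.

12.28%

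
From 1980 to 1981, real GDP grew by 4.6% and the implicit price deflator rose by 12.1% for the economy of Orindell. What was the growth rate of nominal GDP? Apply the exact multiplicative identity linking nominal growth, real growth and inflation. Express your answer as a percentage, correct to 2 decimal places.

(1 + g_nom) = (1 + g_real)(1 + π) = 1.0460 × 1.1210 = 1.17257.

17.26%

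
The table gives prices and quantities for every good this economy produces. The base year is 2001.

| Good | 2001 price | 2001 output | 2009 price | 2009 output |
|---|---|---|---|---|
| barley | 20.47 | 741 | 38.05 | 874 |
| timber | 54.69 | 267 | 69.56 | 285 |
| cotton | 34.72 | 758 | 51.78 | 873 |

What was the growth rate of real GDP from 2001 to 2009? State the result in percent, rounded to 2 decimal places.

13.73%

Real GDP 2001 = Nominal GDP 2001 = 20.47·741 + 54.69·267 + 34.72·758 = 56088.26.
Real GDP 2009 (at 2001 prices) = 20.47·874 + 54.69·285 + 34.72·873 = 63787.99.
Real growth = 63787.99/56088.26 − 1 = 0.1373.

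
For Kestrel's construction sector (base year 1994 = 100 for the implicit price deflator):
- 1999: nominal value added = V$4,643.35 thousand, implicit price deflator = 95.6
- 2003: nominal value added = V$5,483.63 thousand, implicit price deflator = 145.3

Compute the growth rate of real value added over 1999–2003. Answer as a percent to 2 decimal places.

Real value added 1999 = 4643.35 / 0.956 = 4857.06.
Real value added 2003 = 5483.63 / 1.453 = 3774.01.
Real growth = 3774.01 / 4857.06 − 1 = -0.2230.

-22.30%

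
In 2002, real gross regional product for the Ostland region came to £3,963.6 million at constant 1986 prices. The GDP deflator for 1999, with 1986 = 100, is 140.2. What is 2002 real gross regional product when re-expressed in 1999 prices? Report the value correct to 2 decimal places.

£5,556.97 million

Real gross regional product in 1999 prices = Real gross regional product in 1986 prices × (P_1999/P_1986) = 3963.6 × 1.402 = 5556.97.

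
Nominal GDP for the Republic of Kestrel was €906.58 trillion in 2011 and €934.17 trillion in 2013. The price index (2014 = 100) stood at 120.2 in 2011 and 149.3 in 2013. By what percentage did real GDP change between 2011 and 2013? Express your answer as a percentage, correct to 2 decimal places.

Real GDP 2011 = 906.58 / 1.202 = 754.23.
Real GDP 2013 = 934.17 / 1.493 = 625.70.
Real growth = 625.70 / 754.23 − 1 = -0.1704.

-17.04%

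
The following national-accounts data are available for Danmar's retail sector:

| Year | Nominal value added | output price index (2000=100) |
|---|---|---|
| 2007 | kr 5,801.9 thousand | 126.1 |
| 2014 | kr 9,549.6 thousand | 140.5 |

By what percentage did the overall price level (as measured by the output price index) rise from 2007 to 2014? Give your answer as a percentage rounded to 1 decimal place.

11.4%

Price-level change = 140.5 / 126.1 − 1 = 0.1142.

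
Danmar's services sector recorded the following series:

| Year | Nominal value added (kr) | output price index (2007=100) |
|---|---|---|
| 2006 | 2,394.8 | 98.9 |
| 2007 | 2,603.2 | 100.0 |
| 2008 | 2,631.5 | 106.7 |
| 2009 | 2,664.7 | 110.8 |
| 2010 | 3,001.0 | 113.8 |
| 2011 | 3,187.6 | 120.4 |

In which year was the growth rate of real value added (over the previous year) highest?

2007: real = 2603.2/1.000 = 2603.20; growth vs 2006 (2421.44) = 7.51%.
2008: real = 2631.5/1.067 = 2466.26; growth vs 2007 (2603.20) = -5.26%.
2009: real = 2664.7/1.108 = 2404.96; growth vs 2008 (2466.26) = -2.49%.
2010: real = 3001.0/1.138 = 2637.08; growth vs 2009 (2404.96) = 9.65%.
2011: real = 3187.6/1.204 = 2647.51; growth vs 2010 (2637.08) = 0.40%.

2010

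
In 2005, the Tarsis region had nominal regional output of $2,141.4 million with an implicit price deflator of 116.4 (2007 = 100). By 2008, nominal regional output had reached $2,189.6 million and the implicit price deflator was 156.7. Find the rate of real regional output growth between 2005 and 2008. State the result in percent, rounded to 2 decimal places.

-24.05%

Real regional output 2005 = 2141.4 / 1.164 = 1839.69.
Real regional output 2008 = 2189.6 / 1.567 = 1397.32.
Real growth = 1397.32 / 1839.69 − 1 = -0.2405.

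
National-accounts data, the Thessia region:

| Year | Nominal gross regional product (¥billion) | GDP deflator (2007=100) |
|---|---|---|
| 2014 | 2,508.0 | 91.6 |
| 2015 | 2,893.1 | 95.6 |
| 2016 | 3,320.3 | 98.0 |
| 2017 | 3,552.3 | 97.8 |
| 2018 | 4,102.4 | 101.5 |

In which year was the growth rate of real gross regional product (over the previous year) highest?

2016

2015: real = 2893.1/0.956 = 3026.26; growth vs 2014 (2737.99) = 10.53%.
2016: real = 3320.3/0.980 = 3388.06; growth vs 2015 (3026.26) = 11.96%.
2017: real = 3552.3/0.978 = 3632.21; growth vs 2016 (3388.06) = 7.21%.
2018: real = 4102.4/1.015 = 4041.77; growth vs 2017 (3632.21) = 11.28%.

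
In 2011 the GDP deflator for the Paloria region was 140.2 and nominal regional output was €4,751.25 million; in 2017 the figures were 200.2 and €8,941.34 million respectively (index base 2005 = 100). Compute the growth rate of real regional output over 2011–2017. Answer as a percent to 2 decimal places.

31.79%

Real regional output 2011 = 4751.25 / 1.402 = 3388.91.
Real regional output 2017 = 8941.34 / 2.002 = 4466.20.
Real growth = 4466.20 / 3388.91 − 1 = 0.3179.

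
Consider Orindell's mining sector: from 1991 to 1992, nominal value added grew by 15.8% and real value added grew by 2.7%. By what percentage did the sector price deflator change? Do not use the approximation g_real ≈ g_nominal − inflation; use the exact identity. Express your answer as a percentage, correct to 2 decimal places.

12.76%

(1 + g_nom) = (1 + g_real)(1 + π), so π = 1.1580 / 1.0270 − 1 = 0.12756.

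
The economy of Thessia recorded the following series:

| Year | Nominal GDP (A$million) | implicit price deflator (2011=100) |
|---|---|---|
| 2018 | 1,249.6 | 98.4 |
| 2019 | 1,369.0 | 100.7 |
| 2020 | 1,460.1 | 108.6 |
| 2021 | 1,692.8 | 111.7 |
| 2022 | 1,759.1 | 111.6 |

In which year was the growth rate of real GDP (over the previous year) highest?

2021

2019: real = 1369.0/1.007 = 1359.48; growth vs 2018 (1269.92) = 7.05%.
2020: real = 1460.1/1.086 = 1344.48; growth vs 2019 (1359.48) = -1.10%.
2021: real = 1692.8/1.117 = 1515.49; growth vs 2020 (1344.48) = 12.72%.
2022: real = 1759.1/1.116 = 1576.25; growth vs 2021 (1515.49) = 4.01%.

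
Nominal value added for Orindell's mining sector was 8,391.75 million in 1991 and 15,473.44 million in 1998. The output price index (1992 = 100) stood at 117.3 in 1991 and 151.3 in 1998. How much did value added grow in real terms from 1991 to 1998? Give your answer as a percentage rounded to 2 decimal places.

42.95%

Real value added 1991 = 8391.75 / 1.173 = 7154.09.
Real value added 1998 = 15473.44 / 1.513 = 10226.99.
Real growth = 10226.99 / 7154.09 − 1 = 0.4295.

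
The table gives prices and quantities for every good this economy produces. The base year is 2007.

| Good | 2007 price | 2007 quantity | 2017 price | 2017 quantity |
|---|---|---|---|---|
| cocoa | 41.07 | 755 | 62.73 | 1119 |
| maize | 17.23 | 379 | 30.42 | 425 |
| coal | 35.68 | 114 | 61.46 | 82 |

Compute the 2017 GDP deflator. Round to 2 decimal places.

Nominal GDP 2017 = 62.73·1119 + 30.42·425 + 61.46·82 = 88163.09.
Real GDP 2017 (at 2007 prices) = 41.07·1119 + 17.23·425 + 35.68·82 = 56205.84.
Deflator = Nominal/Real × 100 = 88163.09/56205.84 × 100 = 156.858.

156.86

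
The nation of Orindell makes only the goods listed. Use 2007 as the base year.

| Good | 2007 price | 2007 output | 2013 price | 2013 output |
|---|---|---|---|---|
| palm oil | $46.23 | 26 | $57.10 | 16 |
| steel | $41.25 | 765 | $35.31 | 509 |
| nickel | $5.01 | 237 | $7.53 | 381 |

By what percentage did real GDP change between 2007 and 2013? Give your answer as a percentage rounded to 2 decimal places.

-30.35%

Real GDP 2007 = Nominal GDP 2007 = 46.23·26 + 41.25·765 + 5.01·237 = 33945.60.
Real GDP 2013 (at 2007 prices) = 46.23·16 + 41.25·509 + 5.01·381 = 23644.74.
Real growth = 23644.74/33945.60 − 1 = -0.3035.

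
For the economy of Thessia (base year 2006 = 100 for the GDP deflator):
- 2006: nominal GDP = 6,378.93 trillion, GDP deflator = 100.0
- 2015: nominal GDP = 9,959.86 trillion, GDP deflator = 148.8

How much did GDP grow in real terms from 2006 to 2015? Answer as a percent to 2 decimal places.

4.93%

Real GDP 2006 = 6378.93 / 1.000 = 6378.93.
Real GDP 2015 = 9959.86 / 1.488 = 6693.45.
Real growth = 6693.45 / 6378.93 − 1 = 0.0493.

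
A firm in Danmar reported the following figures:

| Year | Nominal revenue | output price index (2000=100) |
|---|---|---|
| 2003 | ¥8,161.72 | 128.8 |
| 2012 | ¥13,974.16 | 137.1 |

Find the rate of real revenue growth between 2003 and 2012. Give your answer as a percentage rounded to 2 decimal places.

60.85%

Real revenue 2003 = 8161.72 / 1.288 = 6336.74.
Real revenue 2012 = 13974.16 / 1.371 = 10192.68.
Real growth = 10192.68 / 6336.74 − 1 = 0.6085.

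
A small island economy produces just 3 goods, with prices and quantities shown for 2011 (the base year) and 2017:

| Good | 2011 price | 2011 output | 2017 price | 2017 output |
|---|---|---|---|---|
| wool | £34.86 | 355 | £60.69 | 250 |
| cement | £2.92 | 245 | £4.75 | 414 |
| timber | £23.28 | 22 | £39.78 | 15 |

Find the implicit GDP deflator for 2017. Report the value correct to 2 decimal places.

Nominal GDP 2017 = 60.69·250 + 4.75·414 + 39.78·15 = 17735.70.
Real GDP 2017 (at 2011 prices) = 34.86·250 + 2.92·414 + 23.28·15 = 10273.08.
Deflator = Nominal/Real × 100 = 17735.70/10273.08 × 100 = 172.642.

172.64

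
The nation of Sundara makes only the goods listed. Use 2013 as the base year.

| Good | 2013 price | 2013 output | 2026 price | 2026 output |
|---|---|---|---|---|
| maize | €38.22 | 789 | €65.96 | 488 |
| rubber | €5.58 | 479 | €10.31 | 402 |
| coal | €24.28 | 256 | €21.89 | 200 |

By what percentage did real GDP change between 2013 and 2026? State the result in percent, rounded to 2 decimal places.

Real GDP 2013 = Nominal GDP 2013 = 38.22·789 + 5.58·479 + 24.28·256 = 39044.08.
Real GDP 2026 (at 2013 prices) = 38.22·488 + 5.58·402 + 24.28·200 = 25750.52.
Real growth = 25750.52/39044.08 − 1 = -0.3405.

-34.05%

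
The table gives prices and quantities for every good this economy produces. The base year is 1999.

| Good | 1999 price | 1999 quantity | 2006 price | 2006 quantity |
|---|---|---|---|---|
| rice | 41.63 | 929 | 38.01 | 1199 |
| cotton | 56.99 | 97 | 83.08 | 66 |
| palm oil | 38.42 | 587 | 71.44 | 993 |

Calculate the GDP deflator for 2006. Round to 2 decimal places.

132.86

Nominal GDP 2006 = 38.01·1199 + 83.08·66 + 71.44·993 = 121997.19.
Real GDP 2006 (at 1999 prices) = 41.63·1199 + 56.99·66 + 38.42·993 = 91826.77.
Deflator = Nominal/Real × 100 = 121997.19/91826.77 × 100 = 132.856.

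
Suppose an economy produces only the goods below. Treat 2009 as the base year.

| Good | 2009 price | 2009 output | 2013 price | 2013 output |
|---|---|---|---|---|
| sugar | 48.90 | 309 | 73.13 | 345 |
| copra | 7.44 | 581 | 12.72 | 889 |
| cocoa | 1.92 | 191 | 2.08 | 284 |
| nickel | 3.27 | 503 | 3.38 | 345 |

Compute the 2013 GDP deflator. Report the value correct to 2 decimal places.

152.22

Nominal GDP 2013 = 73.13·345 + 12.72·889 + 2.08·284 + 3.38·345 = 38294.75.
Real GDP 2013 (at 2009 prices) = 48.90·345 + 7.44·889 + 1.92·284 + 3.27·345 = 25158.09.
Deflator = Nominal/Real × 100 = 38294.75/25158.09 × 100 = 152.216.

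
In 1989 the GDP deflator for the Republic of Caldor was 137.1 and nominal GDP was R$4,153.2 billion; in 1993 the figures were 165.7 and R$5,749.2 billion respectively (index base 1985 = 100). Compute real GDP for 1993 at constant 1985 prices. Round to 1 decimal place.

Real GDP = Nominal / (GDP deflator/100) = 5749.2 / 1.657 = 3469.64.

R$3,469.6 billion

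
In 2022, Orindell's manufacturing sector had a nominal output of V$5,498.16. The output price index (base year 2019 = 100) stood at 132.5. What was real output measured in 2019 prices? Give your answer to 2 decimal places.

Real output = Nominal / (output price index/100) = 5498.16 / 1.325 = 4149.55.

V$4,149.55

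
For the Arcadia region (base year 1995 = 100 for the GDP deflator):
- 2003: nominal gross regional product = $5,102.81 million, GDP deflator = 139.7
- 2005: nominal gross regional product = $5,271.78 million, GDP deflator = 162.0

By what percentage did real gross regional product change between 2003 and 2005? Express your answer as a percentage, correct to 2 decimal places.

-10.91%

Deflate each year: 2003 → 5102.81/1.397 = 3652.69; 2005 → 5271.78/1.620 = 3254.19.
So real gross regional product changed by 3254.19/3652.69 − 1 = -0.1091, i.e. -10.91%.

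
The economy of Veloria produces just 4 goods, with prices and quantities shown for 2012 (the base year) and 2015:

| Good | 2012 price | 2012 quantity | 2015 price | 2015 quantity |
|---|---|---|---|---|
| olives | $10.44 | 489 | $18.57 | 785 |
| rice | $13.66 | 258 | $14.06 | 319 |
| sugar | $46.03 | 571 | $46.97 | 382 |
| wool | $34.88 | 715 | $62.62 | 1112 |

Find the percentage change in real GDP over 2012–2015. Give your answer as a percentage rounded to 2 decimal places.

15.16%

Real GDP 2012 = Nominal GDP 2012 = 10.44·489 + 13.66·258 + 46.03·571 + 34.88·715 = 59851.77.
Real GDP 2015 (at 2012 prices) = 10.44·785 + 13.66·319 + 46.03·382 + 34.88·1112 = 68922.96.
Real growth = 68922.96/59851.77 − 1 = 0.1516.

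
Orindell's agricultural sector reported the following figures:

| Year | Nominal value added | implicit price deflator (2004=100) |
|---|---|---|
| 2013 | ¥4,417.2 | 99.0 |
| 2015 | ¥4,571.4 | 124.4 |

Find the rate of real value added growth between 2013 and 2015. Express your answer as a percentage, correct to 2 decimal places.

-17.64%

Deflate each year: 2013 → 4417.2/0.990 = 4461.82; 2015 → 4571.4/1.244 = 3674.76.
So real value added changed by 3674.76/4461.82 − 1 = -0.1764, i.e. -17.64%.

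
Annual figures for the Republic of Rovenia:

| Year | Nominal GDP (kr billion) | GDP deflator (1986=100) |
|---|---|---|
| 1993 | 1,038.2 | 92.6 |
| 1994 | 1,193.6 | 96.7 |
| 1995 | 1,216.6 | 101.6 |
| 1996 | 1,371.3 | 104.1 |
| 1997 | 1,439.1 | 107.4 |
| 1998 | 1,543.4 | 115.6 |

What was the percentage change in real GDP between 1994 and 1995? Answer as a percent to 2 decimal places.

Real GDP 1994 = 1193.6/0.967 = 1234.33.
Real GDP 1995 = 1216.6/1.016 = 1197.44.
Change = 1197.44/1234.33 − 1 = -0.0299.

-2.99%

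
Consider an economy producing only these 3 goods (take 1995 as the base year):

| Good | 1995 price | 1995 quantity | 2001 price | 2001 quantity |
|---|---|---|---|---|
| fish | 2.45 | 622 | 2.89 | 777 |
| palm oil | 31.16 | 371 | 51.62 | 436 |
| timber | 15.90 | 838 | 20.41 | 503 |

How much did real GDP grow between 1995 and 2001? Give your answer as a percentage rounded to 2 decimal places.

-11.06%

Real GDP 1995 = Nominal GDP 1995 = 2.45·622 + 31.16·371 + 15.90·838 = 26408.46.
Real GDP 2001 (at 1995 prices) = 2.45·777 + 31.16·436 + 15.90·503 = 23487.11.
Real growth = 23487.11/26408.46 − 1 = -0.1106.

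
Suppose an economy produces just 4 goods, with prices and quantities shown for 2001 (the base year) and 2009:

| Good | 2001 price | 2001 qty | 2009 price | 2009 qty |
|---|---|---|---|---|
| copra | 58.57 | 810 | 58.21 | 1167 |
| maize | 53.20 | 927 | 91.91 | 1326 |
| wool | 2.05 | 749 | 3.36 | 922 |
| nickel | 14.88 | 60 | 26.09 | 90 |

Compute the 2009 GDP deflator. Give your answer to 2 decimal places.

Nominal GDP 2009 = 58.21·1167 + 91.91·1326 + 3.36·922 + 26.09·90 = 195249.75.
Real GDP 2009 (at 2001 prices) = 58.57·1167 + 53.20·1326 + 2.05·922 + 14.88·90 = 142123.69.
Deflator = Nominal/Real × 100 = 195249.75/142123.69 × 100 = 137.380.

137.38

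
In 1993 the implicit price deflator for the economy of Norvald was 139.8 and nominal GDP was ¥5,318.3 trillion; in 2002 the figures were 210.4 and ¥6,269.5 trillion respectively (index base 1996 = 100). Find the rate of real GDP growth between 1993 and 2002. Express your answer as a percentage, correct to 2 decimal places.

Deflate each year: 1993 → 5318.3/1.398 = 3804.22; 2002 → 6269.5/2.104 = 2979.80.
So real GDP changed by 2979.80/3804.22 − 1 = -0.2167, i.e. -21.67%.

-21.67%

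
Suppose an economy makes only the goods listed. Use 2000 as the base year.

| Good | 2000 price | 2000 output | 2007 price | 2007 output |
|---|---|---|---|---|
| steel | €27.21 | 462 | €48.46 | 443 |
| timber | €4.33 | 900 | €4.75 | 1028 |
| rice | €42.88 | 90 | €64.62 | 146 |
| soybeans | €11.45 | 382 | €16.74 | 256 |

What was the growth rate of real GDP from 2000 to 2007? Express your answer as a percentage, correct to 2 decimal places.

Real GDP 2000 = Nominal GDP 2000 = 27.21·462 + 4.33·900 + 42.88·90 + 11.45·382 = 24701.12.
Real GDP 2007 (at 2000 prices) = 27.21·443 + 4.33·1028 + 42.88·146 + 11.45·256 = 25696.95.
Real growth = 25696.95/24701.12 − 1 = 0.0403.

4.03%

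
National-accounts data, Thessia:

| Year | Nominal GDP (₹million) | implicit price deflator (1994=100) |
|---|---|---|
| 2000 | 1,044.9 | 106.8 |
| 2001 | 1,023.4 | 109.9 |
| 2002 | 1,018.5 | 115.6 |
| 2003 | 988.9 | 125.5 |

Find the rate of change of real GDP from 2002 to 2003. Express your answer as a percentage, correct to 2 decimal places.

-10.57%

Real GDP 2002 = 1018.5/1.156 = 881.06.
Real GDP 2003 = 988.9/1.255 = 787.97.
Change = 787.97/881.06 − 1 = -0.1057.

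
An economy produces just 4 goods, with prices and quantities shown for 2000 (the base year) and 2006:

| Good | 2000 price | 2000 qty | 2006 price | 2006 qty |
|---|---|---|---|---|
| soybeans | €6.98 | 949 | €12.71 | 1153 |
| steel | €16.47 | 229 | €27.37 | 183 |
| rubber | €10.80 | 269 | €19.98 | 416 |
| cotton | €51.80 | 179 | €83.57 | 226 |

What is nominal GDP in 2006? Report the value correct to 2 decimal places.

Nominal GDP 2006 = Σ (p_2006 × q_2006) = 12.71·1153 + 27.37·183 + 19.98·416 + 83.57·226 = 46861.84.

€46861.84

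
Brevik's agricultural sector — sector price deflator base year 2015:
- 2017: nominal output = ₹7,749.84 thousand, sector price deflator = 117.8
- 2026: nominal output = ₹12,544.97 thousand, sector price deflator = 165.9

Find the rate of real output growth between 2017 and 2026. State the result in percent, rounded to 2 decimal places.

14.94%

Real output 2017 = 7749.84 / 1.178 = 6578.81.
Real output 2026 = 12544.97 / 1.659 = 7561.77.
Real growth = 7561.77 / 6578.81 − 1 = 0.1494.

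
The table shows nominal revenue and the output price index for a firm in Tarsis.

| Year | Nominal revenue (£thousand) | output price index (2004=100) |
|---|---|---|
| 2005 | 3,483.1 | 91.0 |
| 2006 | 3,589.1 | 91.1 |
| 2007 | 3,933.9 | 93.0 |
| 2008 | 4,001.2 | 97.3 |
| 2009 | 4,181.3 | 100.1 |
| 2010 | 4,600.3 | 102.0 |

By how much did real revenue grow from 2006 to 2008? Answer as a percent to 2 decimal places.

4.38%

Real revenue 2006 = 3589.1/0.911 = 3939.74.
Real revenue 2008 = 4001.2/0.973 = 4112.23.
Change = 4112.23/3939.74 − 1 = 0.0438.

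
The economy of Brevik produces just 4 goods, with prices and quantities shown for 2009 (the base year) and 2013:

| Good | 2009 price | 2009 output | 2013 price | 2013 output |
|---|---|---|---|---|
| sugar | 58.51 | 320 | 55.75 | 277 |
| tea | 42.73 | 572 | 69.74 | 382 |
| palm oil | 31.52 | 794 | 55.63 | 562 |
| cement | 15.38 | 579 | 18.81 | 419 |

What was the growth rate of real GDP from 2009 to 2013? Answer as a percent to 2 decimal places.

Real GDP 2009 = Nominal GDP 2009 = 58.51·320 + 42.73·572 + 31.52·794 + 15.38·579 = 77096.66.
Real GDP 2013 (at 2009 prices) = 58.51·277 + 42.73·382 + 31.52·562 + 15.38·419 = 56688.59.
Real growth = 56688.59/77096.66 − 1 = -0.2647.

-26.47%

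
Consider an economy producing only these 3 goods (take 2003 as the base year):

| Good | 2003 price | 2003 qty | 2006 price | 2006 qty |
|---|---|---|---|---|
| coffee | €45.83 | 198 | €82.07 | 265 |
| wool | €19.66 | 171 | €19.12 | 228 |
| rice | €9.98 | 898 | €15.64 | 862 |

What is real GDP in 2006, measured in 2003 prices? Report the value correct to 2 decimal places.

Real GDP 2006 = Σ (p_2003 × q_2006) = 45.83·265 + 19.66·228 + 9.98·862 = 25230.19.

€25230.19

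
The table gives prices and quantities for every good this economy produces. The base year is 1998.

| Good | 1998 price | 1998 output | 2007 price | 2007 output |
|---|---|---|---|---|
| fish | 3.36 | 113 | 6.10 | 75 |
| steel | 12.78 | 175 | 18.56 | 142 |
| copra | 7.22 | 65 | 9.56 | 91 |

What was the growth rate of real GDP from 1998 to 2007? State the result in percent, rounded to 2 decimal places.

-11.72%

Real GDP 1998 = Nominal GDP 1998 = 3.36·113 + 12.78·175 + 7.22·65 = 3085.48.
Real GDP 2007 (at 1998 prices) = 3.36·75 + 12.78·142 + 7.22·91 = 2723.78.
Real growth = 2723.78/3085.48 − 1 = -0.1172.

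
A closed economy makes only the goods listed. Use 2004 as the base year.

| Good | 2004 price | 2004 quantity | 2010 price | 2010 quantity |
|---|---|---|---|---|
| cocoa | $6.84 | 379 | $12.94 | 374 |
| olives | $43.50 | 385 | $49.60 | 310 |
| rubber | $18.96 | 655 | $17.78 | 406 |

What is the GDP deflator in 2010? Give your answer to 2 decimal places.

115.56

Nominal GDP 2010 = 12.94·374 + 49.60·310 + 17.78·406 = 27434.24.
Real GDP 2010 (at 2004 prices) = 6.84·374 + 43.50·310 + 18.96·406 = 23740.92.
Deflator = Nominal/Real × 100 = 27434.24/23740.92 × 100 = 115.557.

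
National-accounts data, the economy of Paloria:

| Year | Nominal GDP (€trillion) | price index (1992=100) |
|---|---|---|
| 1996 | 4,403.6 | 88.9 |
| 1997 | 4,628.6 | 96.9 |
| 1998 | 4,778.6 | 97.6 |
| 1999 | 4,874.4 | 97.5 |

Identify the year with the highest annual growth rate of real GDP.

1997: real = 4628.6/0.969 = 4776.68; growth vs 1996 (4953.43) = -3.57%.
1998: real = 4778.6/0.976 = 4896.11; growth vs 1997 (4776.68) = 2.50%.
1999: real = 4874.4/0.975 = 4999.38; growth vs 1998 (4896.11) = 2.11%.

1998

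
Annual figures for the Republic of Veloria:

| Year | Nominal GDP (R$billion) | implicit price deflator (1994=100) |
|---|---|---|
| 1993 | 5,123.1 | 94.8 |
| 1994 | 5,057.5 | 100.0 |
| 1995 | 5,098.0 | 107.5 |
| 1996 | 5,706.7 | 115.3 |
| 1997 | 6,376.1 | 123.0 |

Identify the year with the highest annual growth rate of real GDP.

1994: real = 5057.5/1.000 = 5057.50; growth vs 1993 (5404.11) = -6.41%.
1995: real = 5098.0/1.075 = 4742.33; growth vs 1994 (5057.50) = -6.23%.
1996: real = 5706.7/1.153 = 4949.44; growth vs 1995 (4742.33) = 4.37%.
1997: real = 6376.1/1.230 = 5183.82; growth vs 1996 (4949.44) = 4.74%.

1997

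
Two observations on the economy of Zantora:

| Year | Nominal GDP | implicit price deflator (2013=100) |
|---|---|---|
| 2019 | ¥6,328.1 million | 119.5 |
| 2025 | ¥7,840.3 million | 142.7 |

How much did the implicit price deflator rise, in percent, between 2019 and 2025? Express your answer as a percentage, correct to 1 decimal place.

19.4%

Price-level change = 142.7 / 119.5 − 1 = 0.1941.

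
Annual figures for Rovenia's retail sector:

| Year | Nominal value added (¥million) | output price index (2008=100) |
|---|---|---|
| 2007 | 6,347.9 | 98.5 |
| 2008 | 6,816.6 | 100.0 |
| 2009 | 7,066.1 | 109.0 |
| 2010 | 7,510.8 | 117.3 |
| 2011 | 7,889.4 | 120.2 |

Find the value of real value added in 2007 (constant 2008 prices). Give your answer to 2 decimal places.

¥6,444.57 million

Real value added 2007 = 6347.9 / 0.985 = 6444.57.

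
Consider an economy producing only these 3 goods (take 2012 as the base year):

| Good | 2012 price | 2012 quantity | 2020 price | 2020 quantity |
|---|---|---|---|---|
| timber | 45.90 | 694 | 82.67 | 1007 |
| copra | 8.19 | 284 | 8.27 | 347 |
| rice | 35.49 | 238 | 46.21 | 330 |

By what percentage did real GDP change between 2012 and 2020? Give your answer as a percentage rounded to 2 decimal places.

42.57%

Real GDP 2012 = Nominal GDP 2012 = 45.90·694 + 8.19·284 + 35.49·238 = 42627.18.
Real GDP 2020 (at 2012 prices) = 45.90·1007 + 8.19·347 + 35.49·330 = 60774.93.
Real growth = 60774.93/42627.18 − 1 = 0.4257.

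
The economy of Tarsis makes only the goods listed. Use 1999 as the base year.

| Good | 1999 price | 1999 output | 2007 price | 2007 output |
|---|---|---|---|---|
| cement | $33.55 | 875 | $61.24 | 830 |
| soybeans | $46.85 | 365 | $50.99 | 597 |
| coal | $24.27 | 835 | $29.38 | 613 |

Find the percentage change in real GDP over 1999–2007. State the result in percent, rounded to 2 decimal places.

5.95%

Real GDP 1999 = Nominal GDP 1999 = 33.55·875 + 46.85·365 + 24.27·835 = 66721.95.
Real GDP 2007 (at 1999 prices) = 33.55·830 + 46.85·597 + 24.27·613 = 70693.46.
Real growth = 70693.46/66721.95 − 1 = 0.0595.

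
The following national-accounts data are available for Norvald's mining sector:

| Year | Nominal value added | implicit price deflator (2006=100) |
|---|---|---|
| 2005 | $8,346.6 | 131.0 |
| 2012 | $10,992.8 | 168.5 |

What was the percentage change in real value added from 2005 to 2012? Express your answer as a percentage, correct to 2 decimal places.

Real value added 2005 = 8346.6 / 1.310 = 6371.45.
Real value added 2012 = 10992.8 / 1.685 = 6523.92.
Real growth = 6523.92 / 6371.45 − 1 = 0.0239.

2.39%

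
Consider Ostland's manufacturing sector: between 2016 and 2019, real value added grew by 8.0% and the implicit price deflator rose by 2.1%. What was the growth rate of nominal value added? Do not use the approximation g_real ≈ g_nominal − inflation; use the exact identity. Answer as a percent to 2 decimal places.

(1 + g_nom) = (1 + g_real)(1 + π) = 1.0800 × 1.0210 = 1.10268.

10.27%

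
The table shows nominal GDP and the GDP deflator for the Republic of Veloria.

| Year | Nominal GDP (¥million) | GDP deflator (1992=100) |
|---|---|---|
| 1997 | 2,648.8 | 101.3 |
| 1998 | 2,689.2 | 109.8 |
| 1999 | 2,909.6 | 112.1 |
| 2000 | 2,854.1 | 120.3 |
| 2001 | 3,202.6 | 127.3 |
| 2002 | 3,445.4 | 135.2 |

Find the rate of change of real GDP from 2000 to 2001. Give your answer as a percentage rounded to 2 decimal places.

Real GDP 2000 = 2854.1/1.203 = 2372.49.
Real GDP 2001 = 3202.6/1.273 = 2515.79.
Change = 2515.79/2372.49 − 1 = 0.0604.

6.04%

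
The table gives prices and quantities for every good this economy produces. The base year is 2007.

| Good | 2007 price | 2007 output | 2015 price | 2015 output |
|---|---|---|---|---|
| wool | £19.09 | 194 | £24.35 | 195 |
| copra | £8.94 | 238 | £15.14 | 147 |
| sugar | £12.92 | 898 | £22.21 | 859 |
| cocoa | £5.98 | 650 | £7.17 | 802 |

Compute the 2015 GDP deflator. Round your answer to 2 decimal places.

Nominal GDP 2015 = 24.35·195 + 15.14·147 + 22.21·859 + 7.17·802 = 31802.56.
Real GDP 2015 (at 2007 prices) = 19.09·195 + 8.94·147 + 12.92·859 + 5.98·802 = 20930.97.
Deflator = Nominal/Real × 100 = 31802.56/20930.97 × 100 = 151.940.

151.94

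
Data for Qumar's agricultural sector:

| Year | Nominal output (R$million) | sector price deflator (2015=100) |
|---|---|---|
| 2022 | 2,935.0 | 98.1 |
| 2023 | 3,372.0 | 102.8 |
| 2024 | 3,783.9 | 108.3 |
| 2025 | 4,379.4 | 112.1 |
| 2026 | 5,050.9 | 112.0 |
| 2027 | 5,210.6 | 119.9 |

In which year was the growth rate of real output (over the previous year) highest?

2026

2023: real = 3372.0/1.028 = 3280.16; growth vs 2022 (2991.85) = 9.64%.
2024: real = 3783.9/1.083 = 3493.91; growth vs 2023 (3280.16) = 6.52%.
2025: real = 4379.4/1.121 = 3906.69; growth vs 2024 (3493.91) = 11.81%.
2026: real = 5050.9/1.120 = 4509.73; growth vs 2025 (3906.69) = 15.44%.
2027: real = 5210.6/1.199 = 4345.79; growth vs 2026 (4509.73) = -3.64%.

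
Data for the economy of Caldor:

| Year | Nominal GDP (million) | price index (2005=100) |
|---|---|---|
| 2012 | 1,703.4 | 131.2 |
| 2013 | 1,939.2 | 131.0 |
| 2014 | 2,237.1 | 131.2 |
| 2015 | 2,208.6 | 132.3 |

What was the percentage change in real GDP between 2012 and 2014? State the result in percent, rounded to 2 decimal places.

31.33%

Real GDP 2012 = 1703.4/1.312 = 1298.32.
Real GDP 2014 = 2237.1/1.312 = 1705.11.
Change = 1705.11/1298.32 − 1 = 0.3133.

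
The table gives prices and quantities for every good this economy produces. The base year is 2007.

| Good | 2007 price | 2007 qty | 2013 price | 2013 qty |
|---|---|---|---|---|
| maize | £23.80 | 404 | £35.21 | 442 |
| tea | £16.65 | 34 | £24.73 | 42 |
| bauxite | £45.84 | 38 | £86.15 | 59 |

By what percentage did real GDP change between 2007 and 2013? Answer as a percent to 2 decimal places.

16.78%

Real GDP 2007 = Nominal GDP 2007 = 23.80·404 + 16.65·34 + 45.84·38 = 11923.22.
Real GDP 2013 (at 2007 prices) = 23.80·442 + 16.65·42 + 45.84·59 = 13923.46.
Real growth = 13923.46/11923.22 − 1 = 0.1678.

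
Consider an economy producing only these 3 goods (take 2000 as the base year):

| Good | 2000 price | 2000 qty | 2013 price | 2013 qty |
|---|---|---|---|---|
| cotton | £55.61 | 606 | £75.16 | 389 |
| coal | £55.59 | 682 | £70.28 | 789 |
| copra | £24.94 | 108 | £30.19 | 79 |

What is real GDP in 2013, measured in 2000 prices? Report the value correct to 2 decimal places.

£67463.06

Real GDP 2013 = Σ (p_2000 × q_2013) = 55.61·389 + 55.59·789 + 24.94·79 = 67463.06.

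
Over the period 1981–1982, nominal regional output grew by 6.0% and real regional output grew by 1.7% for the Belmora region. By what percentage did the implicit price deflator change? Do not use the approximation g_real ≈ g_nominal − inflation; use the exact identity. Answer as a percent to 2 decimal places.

(1 + g_nom) = (1 + g_real)(1 + π), so π = 1.0600 / 1.0170 − 1 = 0.04228.

4.23%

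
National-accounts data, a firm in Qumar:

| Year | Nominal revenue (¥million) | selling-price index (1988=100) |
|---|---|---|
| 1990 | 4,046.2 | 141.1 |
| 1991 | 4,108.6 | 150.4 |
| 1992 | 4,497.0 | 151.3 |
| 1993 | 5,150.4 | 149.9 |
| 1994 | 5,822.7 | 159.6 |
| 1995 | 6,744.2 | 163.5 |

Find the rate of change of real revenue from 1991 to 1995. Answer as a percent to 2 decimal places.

Real revenue 1991 = 4108.6/1.504 = 2731.78.
Real revenue 1995 = 6744.2/1.635 = 4124.89.
Change = 4124.89/2731.78 − 1 = 0.5100.

51.00%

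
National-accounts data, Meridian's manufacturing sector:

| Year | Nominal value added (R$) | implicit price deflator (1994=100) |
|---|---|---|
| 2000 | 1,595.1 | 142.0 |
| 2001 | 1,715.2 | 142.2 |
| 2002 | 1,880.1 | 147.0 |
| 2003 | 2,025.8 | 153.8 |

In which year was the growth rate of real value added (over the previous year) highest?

2001: real = 1715.2/1.422 = 1206.19; growth vs 2000 (1123.31) = 7.38%.
2002: real = 1880.1/1.470 = 1278.98; growth vs 2001 (1206.19) = 6.03%.
2003: real = 2025.8/1.538 = 1317.17; growth vs 2002 (1278.98) = 2.99%.

2001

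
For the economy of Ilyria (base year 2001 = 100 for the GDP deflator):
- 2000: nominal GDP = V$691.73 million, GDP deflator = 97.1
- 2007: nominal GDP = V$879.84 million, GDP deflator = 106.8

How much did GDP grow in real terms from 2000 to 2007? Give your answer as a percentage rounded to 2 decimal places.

15.64%

Real GDP 2000 = 691.73 / 0.971 = 712.39.
Real GDP 2007 = 879.84 / 1.068 = 823.82.
Real growth = 823.82 / 712.39 − 1 = 0.1564.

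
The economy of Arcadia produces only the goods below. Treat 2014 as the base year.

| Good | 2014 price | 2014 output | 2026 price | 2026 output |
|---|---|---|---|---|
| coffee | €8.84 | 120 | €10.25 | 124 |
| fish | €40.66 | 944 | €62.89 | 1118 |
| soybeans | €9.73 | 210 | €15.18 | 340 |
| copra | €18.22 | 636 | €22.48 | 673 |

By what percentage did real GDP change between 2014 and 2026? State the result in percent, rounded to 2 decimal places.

17.05%

Real GDP 2014 = Nominal GDP 2014 = 8.84·120 + 40.66·944 + 9.73·210 + 18.22·636 = 53075.06.
Real GDP 2026 (at 2014 prices) = 8.84·124 + 40.66·1118 + 9.73·340 + 18.22·673 = 62124.30.
Real growth = 62124.30/53075.06 − 1 = 0.1705.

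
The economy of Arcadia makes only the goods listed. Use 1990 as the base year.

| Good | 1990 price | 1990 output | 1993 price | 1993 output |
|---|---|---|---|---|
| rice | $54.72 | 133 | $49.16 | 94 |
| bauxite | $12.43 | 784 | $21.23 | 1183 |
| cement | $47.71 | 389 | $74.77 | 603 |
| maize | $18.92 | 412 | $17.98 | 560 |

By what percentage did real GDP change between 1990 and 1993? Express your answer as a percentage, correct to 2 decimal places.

Real GDP 1990 = Nominal GDP 1990 = 54.72·133 + 12.43·784 + 47.71·389 + 18.92·412 = 43377.11.
Real GDP 1993 (at 1990 prices) = 54.72·94 + 12.43·1183 + 47.71·603 + 18.92·560 = 59212.70.
Real growth = 59212.70/43377.11 − 1 = 0.3651.

36.51%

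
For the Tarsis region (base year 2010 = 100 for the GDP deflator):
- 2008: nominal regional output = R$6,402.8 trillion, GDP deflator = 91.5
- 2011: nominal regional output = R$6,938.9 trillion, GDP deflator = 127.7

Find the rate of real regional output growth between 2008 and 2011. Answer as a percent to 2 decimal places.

Real regional output 2008 = 6402.8 / 0.915 = 6997.60.
Real regional output 2011 = 6938.9 / 1.277 = 5433.75.
Real growth = 5433.75 / 6997.60 − 1 = -0.2235.

-22.35%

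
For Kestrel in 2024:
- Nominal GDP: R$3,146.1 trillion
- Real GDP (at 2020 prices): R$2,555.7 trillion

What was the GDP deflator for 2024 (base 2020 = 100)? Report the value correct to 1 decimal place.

123.1

GDP deflator = (Nominal / Real) × 100 = 3146.1 / 2555.7 × 100 = 123.10.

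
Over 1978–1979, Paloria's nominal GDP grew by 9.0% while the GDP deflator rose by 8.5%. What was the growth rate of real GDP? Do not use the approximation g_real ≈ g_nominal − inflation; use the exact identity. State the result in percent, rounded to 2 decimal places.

0.46%

(1 + g_nom) = (1 + g_real)(1 + π), so g_real = 1.0900 / 1.0850 − 1 = 0.00461.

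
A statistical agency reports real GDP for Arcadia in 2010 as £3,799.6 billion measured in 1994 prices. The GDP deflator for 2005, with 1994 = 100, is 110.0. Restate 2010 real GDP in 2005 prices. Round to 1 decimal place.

£4,179.6 billion

Real GDP in 2005 prices = Real GDP in 1994 prices × (P_2005/P_1994) = 3799.6 × 1.100 = 4179.56.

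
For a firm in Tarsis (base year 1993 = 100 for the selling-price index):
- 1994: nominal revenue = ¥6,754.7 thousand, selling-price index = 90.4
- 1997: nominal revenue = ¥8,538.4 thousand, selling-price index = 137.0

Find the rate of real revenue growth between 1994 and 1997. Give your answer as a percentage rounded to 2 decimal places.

-16.59%

Deflate each year: 1994 → 6754.7/0.904 = 7472.01; 1997 → 8538.4/1.370 = 6232.41.
So real revenue changed by 6232.41/7472.01 − 1 = -0.1659, i.e. -16.59%.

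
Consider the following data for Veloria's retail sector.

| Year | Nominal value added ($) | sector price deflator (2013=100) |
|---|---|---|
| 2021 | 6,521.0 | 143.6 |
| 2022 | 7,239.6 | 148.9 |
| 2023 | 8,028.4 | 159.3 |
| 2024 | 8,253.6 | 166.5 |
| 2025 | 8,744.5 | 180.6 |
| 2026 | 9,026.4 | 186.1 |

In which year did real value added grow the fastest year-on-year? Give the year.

2022

2022: real = 7239.6/1.489 = 4862.06; growth vs 2021 (4541.09) = 7.07%.
2023: real = 8028.4/1.593 = 5039.80; growth vs 2022 (4862.06) = 3.66%.
2024: real = 8253.6/1.665 = 4957.12; growth vs 2023 (5039.80) = -1.64%.
2025: real = 8744.5/1.806 = 4841.92; growth vs 2024 (4957.12) = -2.32%.
2026: real = 9026.4/1.861 = 4850.30; growth vs 2025 (4841.92) = 0.17%.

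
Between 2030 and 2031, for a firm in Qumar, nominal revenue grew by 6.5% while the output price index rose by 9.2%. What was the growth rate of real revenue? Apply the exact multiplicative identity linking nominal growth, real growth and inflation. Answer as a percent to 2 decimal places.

(1 + g_nom) = (1 + g_real)(1 + π), so g_real = 1.0650 / 1.0920 − 1 = -0.02473.

-2.47%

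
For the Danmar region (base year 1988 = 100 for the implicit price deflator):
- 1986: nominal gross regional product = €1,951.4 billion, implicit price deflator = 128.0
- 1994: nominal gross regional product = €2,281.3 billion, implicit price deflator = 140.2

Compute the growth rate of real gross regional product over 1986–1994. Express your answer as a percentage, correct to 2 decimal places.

Real gross regional product 1986 = 1951.4 / 1.280 = 1524.53.
Real gross regional product 1994 = 2281.3 / 1.402 = 1627.18.
Real growth = 1627.18 / 1524.53 − 1 = 0.0673.

6.73%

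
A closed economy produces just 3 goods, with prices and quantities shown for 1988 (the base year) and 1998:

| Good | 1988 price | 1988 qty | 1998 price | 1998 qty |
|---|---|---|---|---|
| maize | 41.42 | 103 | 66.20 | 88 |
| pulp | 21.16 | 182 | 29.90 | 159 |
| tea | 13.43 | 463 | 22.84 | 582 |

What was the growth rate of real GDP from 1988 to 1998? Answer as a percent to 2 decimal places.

3.42%

Real GDP 1988 = Nominal GDP 1988 = 41.42·103 + 21.16·182 + 13.43·463 = 14335.47.
Real GDP 1998 (at 1988 prices) = 41.42·88 + 21.16·159 + 13.43·582 = 14825.66.
Real growth = 14825.66/14335.47 − 1 = 0.0342.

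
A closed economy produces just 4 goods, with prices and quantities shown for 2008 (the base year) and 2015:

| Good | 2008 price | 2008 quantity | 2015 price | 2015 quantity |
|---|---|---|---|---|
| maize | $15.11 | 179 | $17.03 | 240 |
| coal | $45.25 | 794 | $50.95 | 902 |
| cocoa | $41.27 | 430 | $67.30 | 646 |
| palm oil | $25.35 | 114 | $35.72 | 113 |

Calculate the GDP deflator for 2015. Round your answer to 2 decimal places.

Nominal GDP 2015 = 17.03·240 + 50.95·902 + 67.30·646 + 35.72·113 = 97556.26.
Real GDP 2015 (at 2008 prices) = 15.11·240 + 45.25·902 + 41.27·646 + 25.35·113 = 73966.87.
Deflator = Nominal/Real × 100 = 97556.26/73966.87 × 100 = 131.892.

131.89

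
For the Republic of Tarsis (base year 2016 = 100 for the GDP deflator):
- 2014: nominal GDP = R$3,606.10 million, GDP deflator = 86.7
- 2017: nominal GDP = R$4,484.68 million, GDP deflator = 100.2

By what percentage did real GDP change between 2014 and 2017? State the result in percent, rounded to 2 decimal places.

Deflate each year: 2014 → 3606.10/0.867 = 4159.28; 2017 → 4484.68/1.002 = 4475.73.
So real GDP changed by 4475.73/4159.28 − 1 = 0.0761, i.e. 7.61%.

7.61%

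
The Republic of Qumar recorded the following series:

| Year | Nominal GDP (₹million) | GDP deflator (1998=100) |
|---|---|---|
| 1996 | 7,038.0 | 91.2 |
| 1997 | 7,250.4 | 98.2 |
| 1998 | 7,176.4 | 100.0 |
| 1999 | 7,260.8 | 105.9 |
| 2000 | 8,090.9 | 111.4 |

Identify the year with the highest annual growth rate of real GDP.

2000

1997: real = 7250.4/0.982 = 7383.30; growth vs 1996 (7717.11) = -4.33%.
1998: real = 7176.4/1.000 = 7176.40; growth vs 1997 (7383.30) = -2.80%.
1999: real = 7260.8/1.059 = 6856.28; growth vs 1998 (7176.40) = -4.46%.
2000: real = 8090.9/1.114 = 7262.93; growth vs 1999 (6856.28) = 5.93%.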